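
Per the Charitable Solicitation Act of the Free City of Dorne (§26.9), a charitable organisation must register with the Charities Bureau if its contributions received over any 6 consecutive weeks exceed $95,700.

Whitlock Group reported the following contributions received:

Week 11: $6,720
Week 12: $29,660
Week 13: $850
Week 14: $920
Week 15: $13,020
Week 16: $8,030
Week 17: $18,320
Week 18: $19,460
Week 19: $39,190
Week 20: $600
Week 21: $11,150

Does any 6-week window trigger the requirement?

Week 11–Week 16: $6,720 + $29,660 + $850 + $920 + $13,020 + $8,030 = $59,200 (under)
Week 12–Week 17: $29,660 + $850 + $920 + $13,020 + $8,030 + $18,320 = $70,800 (under)
Week 13–Week 18: $850 + $920 + $13,020 + $8,030 + $18,320 + $19,460 = $60,600 (under)
Week 14–Week 19: $920 + $13,020 + $8,030 + $18,320 + $19,460 + $39,190 = $98,940 (over)
Week 15–Week 20: $13,020 + $8,030 + $18,320 + $19,460 + $39,190 + $600 = $98,620 (over)
Week 16–Week 21: $8,030 + $18,320 + $19,460 + $39,190 + $600 + $11,150 = $96,750 (over)
At least one window exceeds $95,700.

Yes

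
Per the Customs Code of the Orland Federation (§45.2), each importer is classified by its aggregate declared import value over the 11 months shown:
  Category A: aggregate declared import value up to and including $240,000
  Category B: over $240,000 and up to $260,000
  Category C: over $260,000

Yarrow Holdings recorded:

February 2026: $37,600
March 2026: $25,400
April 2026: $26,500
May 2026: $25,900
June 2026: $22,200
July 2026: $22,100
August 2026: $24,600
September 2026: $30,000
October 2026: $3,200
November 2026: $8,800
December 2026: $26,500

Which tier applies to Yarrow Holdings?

Aggregate declared import value: $37,600 + $25,400 + $26,500 + $25,900 + $22,200 + $22,100 + $24,600 + $30,000 + $3,200 + $8,800 + $26,500 = $252,800.
$240,000 < $252,800 ≤ $260,000, so Category B applies.

Category B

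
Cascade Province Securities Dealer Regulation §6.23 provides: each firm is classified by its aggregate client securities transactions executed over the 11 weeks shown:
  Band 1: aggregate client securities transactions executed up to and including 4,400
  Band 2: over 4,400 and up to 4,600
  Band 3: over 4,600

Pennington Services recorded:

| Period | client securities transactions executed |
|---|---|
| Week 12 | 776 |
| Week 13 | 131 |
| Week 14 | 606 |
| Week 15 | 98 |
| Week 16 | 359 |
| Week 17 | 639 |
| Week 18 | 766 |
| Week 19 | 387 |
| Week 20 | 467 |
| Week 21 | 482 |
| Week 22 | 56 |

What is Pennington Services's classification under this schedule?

Band 3

Aggregate client securities transactions executed: 776 + 131 + 606 + 98 + 359 + 639 + 766 + 387 + 467 + 482 + 56 = 4,767.
4,767 > 4,600, so Band 3 applies.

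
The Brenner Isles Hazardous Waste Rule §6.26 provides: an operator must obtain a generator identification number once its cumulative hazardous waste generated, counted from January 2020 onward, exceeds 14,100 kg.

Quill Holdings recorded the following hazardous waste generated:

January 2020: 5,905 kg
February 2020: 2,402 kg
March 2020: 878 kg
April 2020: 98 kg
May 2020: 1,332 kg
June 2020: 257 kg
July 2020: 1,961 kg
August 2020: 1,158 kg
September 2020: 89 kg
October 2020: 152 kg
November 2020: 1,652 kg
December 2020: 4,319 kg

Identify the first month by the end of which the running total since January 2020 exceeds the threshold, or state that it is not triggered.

Through January 2020: 5,905 kg
Through February 2020: 8,307 kg
Through March 2020: 9,185 kg
Through April 2020: 9,283 kg
Through May 2020: 10,615 kg
Through June 2020: 10,872 kg
Through July 2020: 12,833 kg
Through August 2020: 13,991 kg
Through September 2020: 14,080 kg
Through October 2020: 14,232 kg ← exceeds threshold

October 2020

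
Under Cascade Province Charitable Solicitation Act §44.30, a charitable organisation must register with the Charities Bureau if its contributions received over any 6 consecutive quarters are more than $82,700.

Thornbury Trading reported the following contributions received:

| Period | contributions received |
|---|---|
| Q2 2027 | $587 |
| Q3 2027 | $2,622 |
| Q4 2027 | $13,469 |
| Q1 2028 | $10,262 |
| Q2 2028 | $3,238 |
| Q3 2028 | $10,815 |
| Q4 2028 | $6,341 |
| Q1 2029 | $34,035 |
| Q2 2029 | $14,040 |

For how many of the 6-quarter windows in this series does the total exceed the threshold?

0

Q2 2027–Q3 2028: $587 + $2,622 + $13,469 + $10,262 + $3,238 + $10,815 = $40,993 (under)
Q3 2027–Q4 2028: $2,622 + $13,469 + $10,262 + $3,238 + $10,815 + $6,341 = $46,747 (under)
Q4 2027–Q1 2029: $13,469 + $10,262 + $3,238 + $10,815 + $6,341 + $34,035 = $78,160 (under)
Q1 2028–Q2 2029: $10,262 + $3,238 + $10,815 + $6,341 + $34,035 + $14,040 = $78,731 (under)
0 windows exceed the threshold.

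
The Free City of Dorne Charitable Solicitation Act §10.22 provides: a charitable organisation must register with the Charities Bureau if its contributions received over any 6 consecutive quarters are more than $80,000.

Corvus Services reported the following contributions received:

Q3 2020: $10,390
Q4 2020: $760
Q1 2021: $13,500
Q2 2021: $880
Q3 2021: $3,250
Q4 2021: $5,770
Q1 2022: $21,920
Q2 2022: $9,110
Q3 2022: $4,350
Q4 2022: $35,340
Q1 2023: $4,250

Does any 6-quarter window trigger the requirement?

Q3 2020–Q4 2021: $10,390 + $760 + $13,500 + $880 + $3,250 + $5,770 = $34,550 (under)
Q4 2020–Q1 2022: $760 + $13,500 + $880 + $3,250 + $5,770 + $21,920 = $46,080 (under)
Q1 2021–Q2 2022: $13,500 + $880 + $3,250 + $5,770 + $21,920 + $9,110 = $54,430 (under)
Q2 2021–Q3 2022: $880 + $3,250 + $5,770 + $21,920 + $9,110 + $4,350 = $45,280 (under)
Q3 2021–Q4 2022: $3,250 + $5,770 + $21,920 + $9,110 + $4,350 + $35,340 = $79,740 (under)
Q4 2021–Q1 2023: $5,770 + $21,920 + $9,110 + $4,350 + $35,340 + $4,250 = $80,740 (over)
At least one window exceeds $80,000.

Yes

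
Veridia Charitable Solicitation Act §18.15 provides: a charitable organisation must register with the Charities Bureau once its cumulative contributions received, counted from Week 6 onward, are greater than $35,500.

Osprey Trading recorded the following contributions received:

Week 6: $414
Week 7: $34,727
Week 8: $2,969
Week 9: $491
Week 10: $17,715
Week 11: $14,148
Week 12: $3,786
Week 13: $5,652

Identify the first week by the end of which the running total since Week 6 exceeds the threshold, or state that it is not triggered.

Through Week 6: $414
Through Week 7: $35,141
Through Week 8: $38,110 ← exceeds threshold

Week 8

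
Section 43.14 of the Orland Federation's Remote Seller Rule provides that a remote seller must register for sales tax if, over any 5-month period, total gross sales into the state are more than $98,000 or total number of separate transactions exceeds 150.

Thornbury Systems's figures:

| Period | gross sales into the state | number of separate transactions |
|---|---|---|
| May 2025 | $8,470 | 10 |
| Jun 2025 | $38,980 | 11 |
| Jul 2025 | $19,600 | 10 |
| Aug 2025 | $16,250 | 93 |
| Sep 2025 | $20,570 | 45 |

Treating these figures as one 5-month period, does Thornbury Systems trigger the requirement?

Yes

Total gross sales into the state: $8,470 + $38,980 + $19,600 + $16,250 + $20,570 = $103,870 (> $98,000).
Total number of separate transactions: 10 + 11 + 10 + 93 + 45 = 169 (> 150).
The test is 'or': at least one threshold is exceeded.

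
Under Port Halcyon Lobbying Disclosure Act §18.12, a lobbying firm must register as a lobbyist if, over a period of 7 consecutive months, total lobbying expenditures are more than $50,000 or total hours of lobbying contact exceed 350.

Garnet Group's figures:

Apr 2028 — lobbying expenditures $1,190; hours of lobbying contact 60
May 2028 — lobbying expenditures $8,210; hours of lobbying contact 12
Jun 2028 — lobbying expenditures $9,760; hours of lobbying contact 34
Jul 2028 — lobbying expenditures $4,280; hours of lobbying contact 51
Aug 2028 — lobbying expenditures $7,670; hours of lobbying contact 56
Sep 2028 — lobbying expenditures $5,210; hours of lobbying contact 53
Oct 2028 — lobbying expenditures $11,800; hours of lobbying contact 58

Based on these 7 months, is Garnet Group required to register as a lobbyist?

No

Total lobbying expenditures: $1,190 + $8,210 + $9,760 + $4,280 + $7,670 + $5,210 + $11,800 = $48,120 (≤ $50,000).
Total hours of lobbying contact: 60 + 12 + 34 + 51 + 56 + 53 + 58 = 324 (≤ 350).
The test is 'or': neither threshold is exceeded.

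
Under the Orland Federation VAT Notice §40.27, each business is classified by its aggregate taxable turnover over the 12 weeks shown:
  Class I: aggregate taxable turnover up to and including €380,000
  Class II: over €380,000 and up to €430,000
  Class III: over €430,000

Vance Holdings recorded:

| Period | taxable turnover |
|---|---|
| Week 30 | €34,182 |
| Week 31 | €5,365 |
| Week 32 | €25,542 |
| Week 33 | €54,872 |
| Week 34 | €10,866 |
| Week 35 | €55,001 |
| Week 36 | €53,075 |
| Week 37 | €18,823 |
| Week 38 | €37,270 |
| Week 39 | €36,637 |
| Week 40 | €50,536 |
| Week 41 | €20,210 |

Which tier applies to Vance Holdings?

Class II

Aggregate taxable turnover: €34,182 + €5,365 + €25,542 + €54,872 + €10,866 + €55,001 + €53,075 + €18,823 + €37,270 + €36,637 + €50,536 + €20,210 = €402,379.
€380,000 < €402,379 ≤ €430,000, so Class II applies.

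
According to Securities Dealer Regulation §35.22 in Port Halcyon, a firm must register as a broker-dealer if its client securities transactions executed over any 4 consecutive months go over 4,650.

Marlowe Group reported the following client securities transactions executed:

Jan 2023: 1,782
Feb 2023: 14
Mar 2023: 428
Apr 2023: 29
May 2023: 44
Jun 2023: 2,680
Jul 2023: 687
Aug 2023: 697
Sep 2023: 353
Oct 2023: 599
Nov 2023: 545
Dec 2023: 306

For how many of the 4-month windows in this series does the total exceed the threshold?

0

Jan 2023–Apr 2023: 1,782 + 14 + 428 + 29 = 2,253 (under)
Feb 2023–May 2023: 14 + 428 + 29 + 44 = 515 (under)
Mar 2023–Jun 2023: 428 + 29 + 44 + 2,680 = 3,181 (under)
Apr 2023–Jul 2023: 29 + 44 + 2,680 + 687 = 3,440 (under)
May 2023–Aug 2023: 44 + 2,680 + 687 + 697 = 4,108 (under)
Jun 2023–Sep 2023: 2,680 + 687 + 697 + 353 = 4,417 (under)
Jul 2023–Oct 2023: 687 + 697 + 353 + 599 = 2,336 (under)
Aug 2023–Nov 2023: 697 + 353 + 599 + 545 = 2,194 (under)
Sep 2023–Dec 2023: 353 + 599 + 545 + 306 = 1,803 (under)
0 windows exceed the threshold.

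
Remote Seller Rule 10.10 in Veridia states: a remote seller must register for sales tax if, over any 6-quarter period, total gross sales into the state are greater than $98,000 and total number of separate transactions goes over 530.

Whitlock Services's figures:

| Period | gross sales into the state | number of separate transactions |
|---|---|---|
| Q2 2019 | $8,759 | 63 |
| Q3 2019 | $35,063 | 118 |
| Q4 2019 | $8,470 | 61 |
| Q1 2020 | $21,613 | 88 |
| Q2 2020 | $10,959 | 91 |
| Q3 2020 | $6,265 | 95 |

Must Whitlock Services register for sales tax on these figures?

Total gross sales into the state: $8,759 + $35,063 + $8,470 + $21,613 + $10,959 + $6,265 = $91,129 (≤ $98,000).
Total number of separate transactions: 63 + 118 + 61 + 88 + 91 + 95 = 516 (≤ 530).
The test is 'and': the rule requires both, and at least one is not exceeded.

No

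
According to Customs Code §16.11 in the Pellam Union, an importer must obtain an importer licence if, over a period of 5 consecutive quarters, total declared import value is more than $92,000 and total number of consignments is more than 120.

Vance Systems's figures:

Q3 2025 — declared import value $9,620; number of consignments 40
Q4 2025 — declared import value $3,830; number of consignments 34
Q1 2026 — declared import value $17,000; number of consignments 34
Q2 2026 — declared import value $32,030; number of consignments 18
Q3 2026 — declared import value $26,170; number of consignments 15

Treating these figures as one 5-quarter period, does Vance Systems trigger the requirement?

No

Total declared import value: $9,620 + $3,830 + $17,000 + $32,030 + $26,170 = $88,650 (≤ $92,000).
Total number of consignments: 40 + 34 + 34 + 18 + 15 = 141 (> 120).
The test is 'and': the rule requires both, and at least one is not exceeded.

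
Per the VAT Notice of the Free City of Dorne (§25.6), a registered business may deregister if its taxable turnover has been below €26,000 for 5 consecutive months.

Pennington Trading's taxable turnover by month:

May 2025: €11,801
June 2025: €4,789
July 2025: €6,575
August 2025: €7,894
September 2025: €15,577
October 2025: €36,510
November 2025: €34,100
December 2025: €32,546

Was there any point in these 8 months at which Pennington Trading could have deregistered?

Months below €26,000: May 2025, June 2025, July 2025, August 2025, September 2025.
Longest run of consecutive months below the threshold: 5.
5 ≥ 5, so Pennington Trading became eligible.

Yes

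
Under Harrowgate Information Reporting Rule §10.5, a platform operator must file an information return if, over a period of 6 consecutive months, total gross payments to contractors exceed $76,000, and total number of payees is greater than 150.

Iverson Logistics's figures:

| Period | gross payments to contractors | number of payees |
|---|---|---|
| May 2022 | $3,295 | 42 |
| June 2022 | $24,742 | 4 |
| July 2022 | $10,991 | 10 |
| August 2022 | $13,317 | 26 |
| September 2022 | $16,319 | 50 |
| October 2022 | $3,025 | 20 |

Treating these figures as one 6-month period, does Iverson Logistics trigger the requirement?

Total gross payments to contractors: $3,295 + $24,742 + $10,991 + $13,317 + $16,319 + $3,025 = $71,689 (≤ $76,000).
Total number of payees: 42 + 4 + 10 + 26 + 50 + 20 = 152 (> 150).
The test is 'and': the rule requires both, and at least one is not exceeded.

No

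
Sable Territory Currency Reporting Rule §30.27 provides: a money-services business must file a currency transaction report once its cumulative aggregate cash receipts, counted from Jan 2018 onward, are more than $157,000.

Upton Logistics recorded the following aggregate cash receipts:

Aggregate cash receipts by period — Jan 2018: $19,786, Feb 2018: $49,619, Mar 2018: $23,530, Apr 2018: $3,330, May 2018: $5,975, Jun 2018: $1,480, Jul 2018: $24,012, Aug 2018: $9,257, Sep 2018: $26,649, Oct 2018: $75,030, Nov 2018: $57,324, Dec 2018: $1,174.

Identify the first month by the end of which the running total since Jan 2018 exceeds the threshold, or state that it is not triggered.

Through Jan 2018: $19,786
Through Feb 2018: $69,405
Through Mar 2018: $92,935
Through Apr 2018: $96,265
Through May 2018: $102,240
Through Jun 2018: $103,720
Through Jul 2018: $127,732
Through Aug 2018: $136,989
Through Sep 2018: $163,638 ← exceeds threshold

Sep 2018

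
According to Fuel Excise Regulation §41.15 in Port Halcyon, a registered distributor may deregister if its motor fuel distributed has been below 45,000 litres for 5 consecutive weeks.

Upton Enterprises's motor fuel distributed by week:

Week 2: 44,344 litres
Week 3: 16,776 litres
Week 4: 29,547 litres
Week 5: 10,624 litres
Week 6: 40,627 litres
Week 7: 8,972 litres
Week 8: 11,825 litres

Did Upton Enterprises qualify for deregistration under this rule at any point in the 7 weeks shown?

Weeks below 45,000 litres: Week 2, Week 3, Week 4, Week 5, Week 6, Week 7, Week 8.
Longest run of consecutive weeks below the threshold: 7.
7 ≥ 5, so Upton Enterprises became eligible.

Yes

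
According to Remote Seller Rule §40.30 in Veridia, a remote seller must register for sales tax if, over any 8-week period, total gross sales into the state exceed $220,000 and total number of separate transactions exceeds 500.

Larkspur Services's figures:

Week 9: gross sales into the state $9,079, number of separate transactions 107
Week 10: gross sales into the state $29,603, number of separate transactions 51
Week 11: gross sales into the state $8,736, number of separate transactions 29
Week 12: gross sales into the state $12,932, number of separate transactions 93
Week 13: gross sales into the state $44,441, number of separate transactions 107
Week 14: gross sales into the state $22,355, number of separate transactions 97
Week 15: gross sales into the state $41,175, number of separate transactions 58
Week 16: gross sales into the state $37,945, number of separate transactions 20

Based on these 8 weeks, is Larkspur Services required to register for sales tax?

Total gross sales into the state: $9,079 + $29,603 + $8,736 + $12,932 + $44,441 + $22,355 + $41,175 + $37,945 = $206,266 (≤ $220,000).
Total number of separate transactions: 107 + 51 + 29 + 93 + 107 + 97 + 58 + 20 = 562 (> 500).
The test is 'and': the rule requires both, and at least one is not exceeded.

No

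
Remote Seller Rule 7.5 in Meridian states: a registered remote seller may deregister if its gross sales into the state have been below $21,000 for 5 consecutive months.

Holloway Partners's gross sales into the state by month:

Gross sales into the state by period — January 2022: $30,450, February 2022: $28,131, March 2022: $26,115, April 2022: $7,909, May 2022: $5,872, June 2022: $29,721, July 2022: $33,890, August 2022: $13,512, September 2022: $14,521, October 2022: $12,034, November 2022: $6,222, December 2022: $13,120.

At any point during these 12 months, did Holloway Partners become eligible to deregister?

Yes

Months below $21,000: April 2022, May 2022, August 2022, September 2022, October 2022, November 2022, December 2022.
Longest run of consecutive months below the threshold: 5.
5 ≥ 5, so Holloway Partners became eligible.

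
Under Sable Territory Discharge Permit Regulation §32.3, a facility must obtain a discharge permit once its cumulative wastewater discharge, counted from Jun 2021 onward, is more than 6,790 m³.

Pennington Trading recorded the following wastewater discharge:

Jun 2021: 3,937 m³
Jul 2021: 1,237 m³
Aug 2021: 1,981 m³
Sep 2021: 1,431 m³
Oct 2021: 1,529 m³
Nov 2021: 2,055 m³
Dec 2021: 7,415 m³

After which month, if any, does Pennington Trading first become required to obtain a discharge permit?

Through Jun 2021: 3,937 m³
Through Jul 2021: 5,174 m³
Through Aug 2021: 7,155 m³ ← exceeds threshold

Aug 2021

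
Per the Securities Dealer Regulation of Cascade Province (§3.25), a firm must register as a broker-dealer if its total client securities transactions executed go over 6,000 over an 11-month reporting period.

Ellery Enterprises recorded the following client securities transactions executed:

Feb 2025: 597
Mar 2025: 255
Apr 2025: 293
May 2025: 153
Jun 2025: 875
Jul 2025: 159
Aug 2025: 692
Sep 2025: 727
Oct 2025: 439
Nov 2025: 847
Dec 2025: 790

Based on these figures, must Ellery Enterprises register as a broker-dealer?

Total client securities transactions executed: 597 + 255 + 293 + 153 + 875 + 159 + 692 + 727 + 439 + 847 + 790 = 5,827.
5,827 ≤ 6,000, so the threshold is not exceeded.

No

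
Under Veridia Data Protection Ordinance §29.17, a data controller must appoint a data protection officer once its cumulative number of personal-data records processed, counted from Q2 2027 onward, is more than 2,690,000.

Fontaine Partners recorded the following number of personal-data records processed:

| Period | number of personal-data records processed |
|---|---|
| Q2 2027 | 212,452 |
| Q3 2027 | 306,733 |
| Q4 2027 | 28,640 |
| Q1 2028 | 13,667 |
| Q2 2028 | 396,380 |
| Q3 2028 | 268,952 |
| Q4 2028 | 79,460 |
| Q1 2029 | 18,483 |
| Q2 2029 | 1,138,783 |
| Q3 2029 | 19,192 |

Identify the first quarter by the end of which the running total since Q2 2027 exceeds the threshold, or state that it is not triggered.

Through Q2 2027: 212,452
Through Q3 2027: 519,185
Through Q4 2027: 547,825
Through Q1 2028: 561,492
Through Q2 2028: 957,872
Through Q3 2028: 1,226,824
Through Q4 2028: 1,306,284
Through Q1 2029: 1,324,767
Through Q2 2029: 2,463,550
Through Q3 2029: 2,482,742
Final cumulative total 2,482,742 ≤ 2,690,000; the threshold is never exceeded.

Not triggered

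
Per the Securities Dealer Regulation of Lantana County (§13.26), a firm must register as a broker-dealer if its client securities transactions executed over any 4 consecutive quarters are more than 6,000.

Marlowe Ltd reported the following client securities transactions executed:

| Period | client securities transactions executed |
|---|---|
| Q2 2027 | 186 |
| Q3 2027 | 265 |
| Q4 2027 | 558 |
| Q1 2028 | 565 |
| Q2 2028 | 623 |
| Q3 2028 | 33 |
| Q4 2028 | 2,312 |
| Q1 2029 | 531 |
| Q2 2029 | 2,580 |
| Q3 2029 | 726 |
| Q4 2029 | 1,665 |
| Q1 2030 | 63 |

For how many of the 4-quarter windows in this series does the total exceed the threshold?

Q2 2027–Q1 2028: 186 + 265 + 558 + 565 = 1,574 (under)
Q3 2027–Q2 2028: 265 + 558 + 565 + 623 = 2,011 (under)
Q4 2027–Q3 2028: 558 + 565 + 623 + 33 = 1,779 (under)
Q1 2028–Q4 2028: 565 + 623 + 33 + 2,312 = 3,533 (under)
Q2 2028–Q1 2029: 623 + 33 + 2,312 + 531 = 3,499 (under)
Q3 2028–Q2 2029: 33 + 2,312 + 531 + 2,580 = 5,456 (under)
Q4 2028–Q3 2029: 2,312 + 531 + 2,580 + 726 = 6,149 (over)
Q1 2029–Q4 2029: 531 + 2,580 + 726 + 1,665 = 5,502 (under)
Q2 2029–Q1 2030: 2,580 + 726 + 1,665 + 63 = 5,034 (under)
1 window exceeds the threshold.

1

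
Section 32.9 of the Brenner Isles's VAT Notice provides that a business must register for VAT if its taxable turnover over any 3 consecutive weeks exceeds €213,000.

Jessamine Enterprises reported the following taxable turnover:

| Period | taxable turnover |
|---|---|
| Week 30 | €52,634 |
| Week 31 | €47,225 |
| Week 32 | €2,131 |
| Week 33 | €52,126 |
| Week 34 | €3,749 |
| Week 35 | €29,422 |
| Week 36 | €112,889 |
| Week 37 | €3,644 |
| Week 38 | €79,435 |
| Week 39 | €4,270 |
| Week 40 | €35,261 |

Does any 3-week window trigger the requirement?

Week 30–Week 32: €52,634 + €47,225 + €2,131 = €101,990 (under)
Week 31–Week 33: €47,225 + €2,131 + €52,126 = €101,482 (under)
Week 32–Week 34: €2,131 + €52,126 + €3,749 = €58,006 (under)
Week 33–Week 35: €52,126 + €3,749 + €29,422 = €85,297 (under)
Week 34–Week 36: €3,749 + €29,422 + €112,889 = €146,060 (under)
Week 35–Week 37: €29,422 + €112,889 + €3,644 = €145,955 (under)
Week 36–Week 38: €112,889 + €3,644 + €79,435 = €195,968 (under)
Week 37–Week 39: €3,644 + €79,435 + €4,270 = €87,349 (under)
Week 38–Week 40: €79,435 + €4,270 + €35,261 = €118,966 (under)
No window exceeds €213,000.

No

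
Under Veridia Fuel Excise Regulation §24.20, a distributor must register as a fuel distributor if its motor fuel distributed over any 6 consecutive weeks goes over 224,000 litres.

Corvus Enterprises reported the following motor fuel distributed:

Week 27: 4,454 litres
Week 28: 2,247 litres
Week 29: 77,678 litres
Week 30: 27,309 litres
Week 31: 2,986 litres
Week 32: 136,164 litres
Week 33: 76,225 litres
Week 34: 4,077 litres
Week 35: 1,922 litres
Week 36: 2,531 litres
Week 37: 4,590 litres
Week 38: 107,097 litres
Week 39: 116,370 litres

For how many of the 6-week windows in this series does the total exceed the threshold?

Week 27–Week 32: 4,454 litres + 2,247 litres + 77,678 litres + 27,309 litres + 2,986 litres + 136,164 litres = 250,838 litres (over)
Week 28–Week 33: 2,247 litres + 77,678 litres + 27,309 litres + 2,986 litres + 136,164 litres + 76,225 litres = 322,609 litres (over)
Week 29–Week 34: 77,678 litres + 27,309 litres + 2,986 litres + 136,164 litres + 76,225 litres + 4,077 litres = 324,439 litres (over)
Week 30–Week 35: 27,309 litres + 2,986 litres + 136,164 litres + 76,225 litres + 4,077 litres + 1,922 litres = 248,683 litres (over)
Week 31–Week 36: 2,986 litres + 136,164 litres + 76,225 litres + 4,077 litres + 1,922 litres + 2,531 litres = 223,905 litres (under)
Week 32–Week 37: 136,164 litres + 76,225 litres + 4,077 litres + 1,922 litres + 2,531 litres + 4,590 litres = 225,509 litres (over)
Week 33–Week 38: 76,225 litres + 4,077 litres + 1,922 litres + 2,531 litres + 4,590 litres + 107,097 litres = 196,442 litres (under)
Week 34–Week 39: 4,077 litres + 1,922 litres + 2,531 litres + 4,590 litres + 107,097 litres + 116,370 litres = 236,587 litres (over)
6 windows exceed the threshold.

6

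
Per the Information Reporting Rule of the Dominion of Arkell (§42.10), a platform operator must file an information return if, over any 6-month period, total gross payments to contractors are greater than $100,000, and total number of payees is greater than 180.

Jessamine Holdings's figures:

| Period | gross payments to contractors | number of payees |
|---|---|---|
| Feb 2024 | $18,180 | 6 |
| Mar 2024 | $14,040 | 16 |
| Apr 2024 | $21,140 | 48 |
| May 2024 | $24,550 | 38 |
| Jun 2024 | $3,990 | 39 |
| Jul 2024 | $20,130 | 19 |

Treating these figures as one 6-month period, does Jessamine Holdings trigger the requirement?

No

Total gross payments to contractors: $18,180 + $14,040 + $21,140 + $24,550 + $3,990 + $20,130 = $102,030 (> $100,000).
Total number of payees: 6 + 16 + 48 + 38 + 39 + 19 = 166 (≤ 180).
The test is 'and': the rule requires both, and at least one is not exceeded.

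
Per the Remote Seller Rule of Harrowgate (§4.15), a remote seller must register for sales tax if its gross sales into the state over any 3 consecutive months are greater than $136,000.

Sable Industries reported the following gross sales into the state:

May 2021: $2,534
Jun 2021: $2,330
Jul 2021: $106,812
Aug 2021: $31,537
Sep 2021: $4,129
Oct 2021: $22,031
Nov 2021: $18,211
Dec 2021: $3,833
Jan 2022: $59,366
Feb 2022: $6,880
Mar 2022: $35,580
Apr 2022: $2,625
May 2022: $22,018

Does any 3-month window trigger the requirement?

May 2021–Jul 2021: $2,534 + $2,330 + $106,812 = $111,676 (under)
Jun 2021–Aug 2021: $2,330 + $106,812 + $31,537 = $140,679 (over)
Jul 2021–Sep 2021: $106,812 + $31,537 + $4,129 = $142,478 (over)
Aug 2021–Oct 2021: $31,537 + $4,129 + $22,031 = $57,697 (under)
Sep 2021–Nov 2021: $4,129 + $22,031 + $18,211 = $44,371 (under)
Oct 2021–Dec 2021: $22,031 + $18,211 + $3,833 = $44,075 (under)
Nov 2021–Jan 2022: $18,211 + $3,833 + $59,366 = $81,410 (under)
Dec 2021–Feb 2022: $3,833 + $59,366 + $6,880 = $70,079 (under)
Jan 2022–Mar 2022: $59,366 + $6,880 + $35,580 = $101,826 (under)
Feb 2022–Apr 2022: $6,880 + $35,580 + $2,625 = $45,085 (under)
Mar 2022–May 2022: $35,580 + $2,625 + $22,018 = $60,223 (under)
At least one window exceeds $136,000.

Yes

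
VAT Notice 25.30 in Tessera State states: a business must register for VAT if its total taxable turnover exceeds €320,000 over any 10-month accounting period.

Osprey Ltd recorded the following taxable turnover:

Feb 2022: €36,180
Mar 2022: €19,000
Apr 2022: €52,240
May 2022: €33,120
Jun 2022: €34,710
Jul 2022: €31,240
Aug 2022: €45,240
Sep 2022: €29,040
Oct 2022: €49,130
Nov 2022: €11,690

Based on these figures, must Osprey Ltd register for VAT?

Yes

Total taxable turnover: €36,180 + €19,000 + €52,240 + €33,120 + €34,710 + €31,240 + €45,240 + €29,040 + €49,130 + €11,690 = €341,590.
€341,590 > €320,000, so the threshold is exceeded.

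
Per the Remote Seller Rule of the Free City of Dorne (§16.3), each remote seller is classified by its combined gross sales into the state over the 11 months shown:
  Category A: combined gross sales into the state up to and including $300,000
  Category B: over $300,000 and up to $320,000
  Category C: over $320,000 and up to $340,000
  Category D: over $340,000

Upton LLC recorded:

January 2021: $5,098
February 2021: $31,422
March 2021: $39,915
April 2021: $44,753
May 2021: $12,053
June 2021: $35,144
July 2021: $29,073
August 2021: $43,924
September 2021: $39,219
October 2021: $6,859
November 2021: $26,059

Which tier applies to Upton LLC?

Combined gross sales into the state: $5,098 + $31,422 + $39,915 + $44,753 + $12,053 + $35,144 + $29,073 + $43,924 + $39,219 + $6,859 + $26,059 = $313,519.
$300,000 < $313,519 ≤ $320,000, so Category B applies.

Category B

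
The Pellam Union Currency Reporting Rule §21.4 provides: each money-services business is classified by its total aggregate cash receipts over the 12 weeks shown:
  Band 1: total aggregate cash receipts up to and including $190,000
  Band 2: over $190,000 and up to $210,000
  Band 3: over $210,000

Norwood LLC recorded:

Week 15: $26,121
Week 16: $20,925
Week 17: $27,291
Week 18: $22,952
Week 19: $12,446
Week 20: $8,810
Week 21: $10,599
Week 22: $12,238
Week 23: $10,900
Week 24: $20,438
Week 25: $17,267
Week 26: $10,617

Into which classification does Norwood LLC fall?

Total aggregate cash receipts: $26,121 + $20,925 + $27,291 + $22,952 + $12,446 + $8,810 + $10,599 + $12,238 + $10,900 + $20,438 + $17,267 + $10,617 = $200,604.
$190,000 < $200,604 ≤ $210,000, so Band 2 applies.

Band 2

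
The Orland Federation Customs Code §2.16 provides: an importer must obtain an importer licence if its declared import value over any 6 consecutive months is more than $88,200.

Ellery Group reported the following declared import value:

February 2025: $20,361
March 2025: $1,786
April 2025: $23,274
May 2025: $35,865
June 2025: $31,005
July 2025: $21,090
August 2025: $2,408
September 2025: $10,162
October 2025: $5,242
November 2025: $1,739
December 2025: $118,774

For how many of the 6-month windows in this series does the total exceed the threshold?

5

February 2025–July 2025: $20,361 + $1,786 + $23,274 + $35,865 + $31,005 + $21,090 = $133,381 (over)
March 2025–August 2025: $1,786 + $23,274 + $35,865 + $31,005 + $21,090 + $2,408 = $115,428 (over)
April 2025–September 2025: $23,274 + $35,865 + $31,005 + $21,090 + $2,408 + $10,162 = $123,804 (over)
May 2025–October 2025: $35,865 + $31,005 + $21,090 + $2,408 + $10,162 + $5,242 = $105,772 (over)
June 2025–November 2025: $31,005 + $21,090 + $2,408 + $10,162 + $5,242 + $1,739 = $71,646 (under)
July 2025–December 2025: $21,090 + $2,408 + $10,162 + $5,242 + $1,739 + $118,774 = $159,415 (over)
5 windows exceed the threshold.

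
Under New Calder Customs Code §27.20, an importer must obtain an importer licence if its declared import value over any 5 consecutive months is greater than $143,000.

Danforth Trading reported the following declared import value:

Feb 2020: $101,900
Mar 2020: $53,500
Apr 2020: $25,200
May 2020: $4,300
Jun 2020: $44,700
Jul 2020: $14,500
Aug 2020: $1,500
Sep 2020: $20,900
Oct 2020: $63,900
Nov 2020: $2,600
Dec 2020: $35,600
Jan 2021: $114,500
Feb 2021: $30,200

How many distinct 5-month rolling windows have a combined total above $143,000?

4

Feb 2020–Jun 2020: $101,900 + $53,500 + $25,200 + $4,300 + $44,700 = $229,600 (over)
Mar 2020–Jul 2020: $53,500 + $25,200 + $4,300 + $44,700 + $14,500 = $142,200 (under)
Apr 2020–Aug 2020: $25,200 + $4,300 + $44,700 + $14,500 + $1,500 = $90,200 (under)
May 2020–Sep 2020: $4,300 + $44,700 + $14,500 + $1,500 + $20,900 = $85,900 (under)
Jun 2020–Oct 2020: $44,700 + $14,500 + $1,500 + $20,900 + $63,900 = $145,500 (over)
Jul 2020–Nov 2020: $14,500 + $1,500 + $20,900 + $63,900 + $2,600 = $103,400 (under)
Aug 2020–Dec 2020: $1,500 + $20,900 + $63,900 + $2,600 + $35,600 = $124,500 (under)
Sep 2020–Jan 2021: $20,900 + $63,900 + $2,600 + $35,600 + $114,500 = $237,500 (over)
Oct 2020–Feb 2021: $63,900 + $2,600 + $35,600 + $114,500 + $30,200 = $246,800 (over)
4 windows exceed the threshold.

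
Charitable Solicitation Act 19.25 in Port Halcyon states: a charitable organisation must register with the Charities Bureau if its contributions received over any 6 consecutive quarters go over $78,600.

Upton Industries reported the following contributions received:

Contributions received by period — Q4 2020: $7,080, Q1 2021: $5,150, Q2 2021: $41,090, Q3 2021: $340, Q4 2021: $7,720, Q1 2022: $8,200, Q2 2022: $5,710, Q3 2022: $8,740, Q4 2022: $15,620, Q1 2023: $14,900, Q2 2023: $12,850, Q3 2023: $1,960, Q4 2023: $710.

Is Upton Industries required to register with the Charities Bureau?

Q4 2020–Q1 2022: $7,080 + $5,150 + $41,090 + $340 + $7,720 + $8,200 = $69,580 (under)
Q1 2021–Q2 2022: $5,150 + $41,090 + $340 + $7,720 + $8,200 + $5,710 = $68,210 (under)
Q2 2021–Q3 2022: $41,090 + $340 + $7,720 + $8,200 + $5,710 + $8,740 = $71,800 (under)
Q3 2021–Q4 2022: $340 + $7,720 + $8,200 + $5,710 + $8,740 + $15,620 = $46,330 (under)
Q4 2021–Q1 2023: $7,720 + $8,200 + $5,710 + $8,740 + $15,620 + $14,900 = $60,890 (under)
Q1 2022–Q2 2023: $8,200 + $5,710 + $8,740 + $15,620 + $14,900 + $12,850 = $66,020 (under)
Q2 2022–Q3 2023: $5,710 + $8,740 + $15,620 + $14,900 + $12,850 + $1,960 = $59,780 (under)
Q3 2022–Q4 2023: $8,740 + $15,620 + $14,900 + $12,850 + $1,960 + $710 = $54,780 (under)
No window exceeds $78,600.

No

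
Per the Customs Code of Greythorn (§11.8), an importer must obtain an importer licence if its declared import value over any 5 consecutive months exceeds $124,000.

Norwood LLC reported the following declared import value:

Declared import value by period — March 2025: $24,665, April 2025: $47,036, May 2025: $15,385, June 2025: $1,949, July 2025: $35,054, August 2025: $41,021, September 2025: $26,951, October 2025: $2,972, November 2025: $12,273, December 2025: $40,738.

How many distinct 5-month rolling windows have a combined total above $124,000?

2

March 2025–July 2025: $24,665 + $47,036 + $15,385 + $1,949 + $35,054 = $124,089 (over)
April 2025–August 2025: $47,036 + $15,385 + $1,949 + $35,054 + $41,021 = $140,445 (over)
May 2025–September 2025: $15,385 + $1,949 + $35,054 + $41,021 + $26,951 = $120,360 (under)
June 2025–October 2025: $1,949 + $35,054 + $41,021 + $26,951 + $2,972 = $107,947 (under)
July 2025–November 2025: $35,054 + $41,021 + $26,951 + $2,972 + $12,273 = $118,271 (under)
August 2025–December 2025: $41,021 + $26,951 + $2,972 + $12,273 + $40,738 = $123,955 (under)
2 windows exceed the threshold.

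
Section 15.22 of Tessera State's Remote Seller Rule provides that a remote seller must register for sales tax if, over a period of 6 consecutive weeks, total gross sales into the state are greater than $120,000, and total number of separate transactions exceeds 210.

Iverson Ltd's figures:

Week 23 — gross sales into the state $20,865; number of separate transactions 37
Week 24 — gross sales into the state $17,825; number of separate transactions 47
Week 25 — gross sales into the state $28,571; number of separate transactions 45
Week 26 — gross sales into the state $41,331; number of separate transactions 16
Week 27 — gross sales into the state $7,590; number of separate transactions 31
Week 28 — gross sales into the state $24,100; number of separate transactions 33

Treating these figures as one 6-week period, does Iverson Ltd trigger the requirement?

No

Total gross sales into the state: $20,865 + $17,825 + $28,571 + $41,331 + $7,590 + $24,100 = $140,282 (> $120,000).
Total number of separate transactions: 37 + 47 + 45 + 16 + 31 + 33 = 209 (≤ 210).
The test is 'and': the rule requires both, and at least one is not exceeded.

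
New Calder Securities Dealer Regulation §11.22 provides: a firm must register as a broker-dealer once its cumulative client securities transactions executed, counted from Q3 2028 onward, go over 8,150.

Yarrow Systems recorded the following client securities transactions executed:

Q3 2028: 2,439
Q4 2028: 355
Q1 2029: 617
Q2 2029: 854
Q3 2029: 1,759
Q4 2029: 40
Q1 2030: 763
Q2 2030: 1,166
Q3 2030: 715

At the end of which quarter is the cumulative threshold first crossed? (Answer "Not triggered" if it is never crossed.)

Q3 2030

Through Q3 2028: 2,439
Through Q4 2028: 2,794
Through Q1 2029: 3,411
Through Q2 2029: 4,265
Through Q3 2029: 6,024
Through Q4 2029: 6,064
Through Q1 2030: 6,827
Through Q2 2030: 7,993
Through Q3 2030: 8,708 ← exceeds threshold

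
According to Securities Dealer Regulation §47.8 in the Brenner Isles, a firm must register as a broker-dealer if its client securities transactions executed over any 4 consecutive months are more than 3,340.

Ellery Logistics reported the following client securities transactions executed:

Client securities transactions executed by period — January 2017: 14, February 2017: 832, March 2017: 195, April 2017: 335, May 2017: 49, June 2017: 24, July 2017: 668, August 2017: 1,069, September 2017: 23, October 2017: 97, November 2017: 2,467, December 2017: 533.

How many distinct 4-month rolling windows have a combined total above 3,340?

1

January 2017–April 2017: 14 + 832 + 195 + 335 = 1,376 (under)
February 2017–May 2017: 832 + 195 + 335 + 49 = 1,411 (under)
March 2017–June 2017: 195 + 335 + 49 + 24 = 603 (under)
April 2017–July 2017: 335 + 49 + 24 + 668 = 1,076 (under)
May 2017–August 2017: 49 + 24 + 668 + 1,069 = 1,810 (under)
June 2017–September 2017: 24 + 668 + 1,069 + 23 = 1,784 (under)
July 2017–October 2017: 668 + 1,069 + 23 + 97 = 1,857 (under)
August 2017–November 2017: 1,069 + 23 + 97 + 2,467 = 3,656 (over)
September 2017–December 2017: 23 + 97 + 2,467 + 533 = 3,120 (under)
1 window exceeds the threshold.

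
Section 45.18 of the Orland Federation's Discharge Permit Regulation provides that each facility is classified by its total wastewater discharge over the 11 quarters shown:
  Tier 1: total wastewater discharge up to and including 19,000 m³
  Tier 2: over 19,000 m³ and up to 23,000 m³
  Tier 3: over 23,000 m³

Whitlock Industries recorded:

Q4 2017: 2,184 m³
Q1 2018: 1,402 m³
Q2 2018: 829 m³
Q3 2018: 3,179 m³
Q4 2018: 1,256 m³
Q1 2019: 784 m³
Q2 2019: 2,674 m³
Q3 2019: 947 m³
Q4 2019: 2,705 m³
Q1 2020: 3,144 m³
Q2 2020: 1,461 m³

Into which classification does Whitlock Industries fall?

Total wastewater discharge: 2,184 m³ + 1,402 m³ + 829 m³ + 3,179 m³ + 1,256 m³ + 784 m³ + 2,674 m³ + 947 m³ + 2,705 m³ + 3,144 m³ + 1,461 m³ = 20,565 m³.
19,000 m³ < 20,565 m³ ≤ 23,000 m³, so Tier 2 applies.

Tier 2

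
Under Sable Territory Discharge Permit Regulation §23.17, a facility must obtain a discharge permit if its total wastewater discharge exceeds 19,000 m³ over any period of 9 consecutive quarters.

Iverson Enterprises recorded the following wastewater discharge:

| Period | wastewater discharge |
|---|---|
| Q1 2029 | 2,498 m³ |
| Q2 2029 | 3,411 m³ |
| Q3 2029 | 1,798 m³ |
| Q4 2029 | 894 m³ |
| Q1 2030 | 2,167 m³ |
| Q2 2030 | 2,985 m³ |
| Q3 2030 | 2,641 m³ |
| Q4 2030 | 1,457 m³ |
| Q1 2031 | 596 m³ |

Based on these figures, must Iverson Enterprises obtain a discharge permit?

No

Total wastewater discharge: 2,498 m³ + 3,411 m³ + 1,798 m³ + 894 m³ + 2,167 m³ + 2,985 m³ + 2,641 m³ + 1,457 m³ + 596 m³ = 18,447 m³.
18,447 m³ ≤ 19,000 m³, so the threshold is not exceeded.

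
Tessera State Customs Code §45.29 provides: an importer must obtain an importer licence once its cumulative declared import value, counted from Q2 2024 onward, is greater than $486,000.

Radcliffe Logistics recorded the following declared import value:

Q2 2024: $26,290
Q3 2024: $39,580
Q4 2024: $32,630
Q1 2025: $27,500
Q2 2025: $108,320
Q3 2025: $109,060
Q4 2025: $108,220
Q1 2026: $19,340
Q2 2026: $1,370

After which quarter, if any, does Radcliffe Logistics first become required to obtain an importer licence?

Through Q2 2024: $26,290
Through Q3 2024: $65,870
Through Q4 2024: $98,500
Through Q1 2025: $126,000
Through Q2 2025: $234,320
Through Q3 2025: $343,380
Through Q4 2025: $451,600
Through Q1 2026: $470,940
Through Q2 2026: $472,310
Final cumulative total $472,310 ≤ $486,000; the threshold is never exceeded.

Not triggered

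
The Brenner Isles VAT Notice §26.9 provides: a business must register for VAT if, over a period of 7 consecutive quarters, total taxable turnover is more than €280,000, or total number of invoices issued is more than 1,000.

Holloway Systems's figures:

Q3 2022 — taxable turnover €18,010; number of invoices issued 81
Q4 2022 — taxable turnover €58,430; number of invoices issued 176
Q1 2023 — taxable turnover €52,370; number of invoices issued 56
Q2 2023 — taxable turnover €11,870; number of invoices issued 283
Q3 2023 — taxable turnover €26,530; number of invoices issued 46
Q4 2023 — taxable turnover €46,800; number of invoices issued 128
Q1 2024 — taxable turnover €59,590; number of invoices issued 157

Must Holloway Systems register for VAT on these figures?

No

Total taxable turnover: €18,010 + €58,430 + €52,370 + €11,870 + €26,530 + €46,800 + €59,590 = €273,600 (≤ €280,000).
Total number of invoices issued: 81 + 176 + 56 + 283 + 46 + 128 + 157 = 927 (≤ 1,000).
The test is 'or': neither threshold is exceeded.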